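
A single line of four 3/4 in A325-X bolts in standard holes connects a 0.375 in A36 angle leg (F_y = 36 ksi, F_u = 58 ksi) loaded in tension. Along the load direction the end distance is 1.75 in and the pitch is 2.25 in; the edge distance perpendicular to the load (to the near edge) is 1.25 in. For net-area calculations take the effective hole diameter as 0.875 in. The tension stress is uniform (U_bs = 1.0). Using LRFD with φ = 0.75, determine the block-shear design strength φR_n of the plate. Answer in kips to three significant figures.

Shear plane L_v = 1.75 + 3·2.25 = 8.5 in; A_gv = 8.5 × 0.375 = 3.188 in².
A_nv = (8.5 − 3.5·0.875) × 0.375 = 2.039 in².
A_nt = (1.25 − 0.5·0.875) × 0.375 = 0.3047 in².
0.6 F_u A_nv = 70.96 kips; 0.6 F_y A_gv = 68.85 kips → shear yielding governs the shear term.
R_n = 68.85 + 1.0 × 58 × 0.3047 = 86.52 kips.
Design strength φR_n = 0.75 × 86.52 = 64.9 kips.

64.9 kips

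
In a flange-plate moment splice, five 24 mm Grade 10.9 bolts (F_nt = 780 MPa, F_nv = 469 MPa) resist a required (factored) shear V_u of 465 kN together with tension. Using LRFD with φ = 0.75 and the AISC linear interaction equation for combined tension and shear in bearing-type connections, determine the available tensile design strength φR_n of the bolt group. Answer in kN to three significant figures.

947 kN

A_b = π·24²/4 = 452.4 mm²; f_rv = 465 × 1000 / (5 × 452.4) = 205.6 MPa.
F'_nt = 1.3 F_nt − (F_nt / φF_nv) f_rv = 1.3·780 − (780/(0.75·469))·205.6 = 558.1 MPa, capped at F_nt → F'_nt = 558.1 MPa.
R_n = F'_nt · A_b · n = 558.1 × 452.4 × 5 / 1000 = 1262 kN.
Design strength φR_n = 0.75 × 1262 = 947 kN.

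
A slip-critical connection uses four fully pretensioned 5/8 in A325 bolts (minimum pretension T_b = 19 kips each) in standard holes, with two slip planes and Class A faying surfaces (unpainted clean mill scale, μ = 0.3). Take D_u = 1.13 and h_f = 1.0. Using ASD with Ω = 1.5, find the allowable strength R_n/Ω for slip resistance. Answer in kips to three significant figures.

R_n = μ · D_u · h_f · T_b · n_s · n_b = 0.3 × 1.13 × 1.0 × 19 × 2 × 4 = 51.53 kips.
Allowable strength R_n/Ω = 51.53 / 1.5 = 34.4 kips.

34.4 kips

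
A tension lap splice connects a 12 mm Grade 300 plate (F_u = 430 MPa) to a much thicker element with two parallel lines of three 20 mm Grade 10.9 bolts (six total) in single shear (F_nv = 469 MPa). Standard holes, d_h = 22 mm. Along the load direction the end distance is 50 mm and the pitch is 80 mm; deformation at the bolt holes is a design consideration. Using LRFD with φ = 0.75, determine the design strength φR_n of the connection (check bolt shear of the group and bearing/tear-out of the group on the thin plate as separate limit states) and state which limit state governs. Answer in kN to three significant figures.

663 kN (bolt shear governs)

Bolt shear: A_b = π·20²/4 = 314.2 mm²; R_n = 469 × 314.2 × 6 × 1 / 1000 = 884 kN → 0.75 × 884 = 663 kN.
Bearing (1.2 l_c t F_u ≤ 2.4 d t F_u): upper limit = 2.4·20·12·430 / 1000 = 247.7 kN.
  Edge l_c = 50 − 22/2 = 39 → r_n = 241.5 kN; interior l_c = 80 − 22 = 58 → r_n = 247.7 kN.
  R_n,bearing = 2·241.5 + 4·247.7 = 1474 kN → 0.75 × 1474 = 1110 kN.
Bolt shear governs: 663 kN.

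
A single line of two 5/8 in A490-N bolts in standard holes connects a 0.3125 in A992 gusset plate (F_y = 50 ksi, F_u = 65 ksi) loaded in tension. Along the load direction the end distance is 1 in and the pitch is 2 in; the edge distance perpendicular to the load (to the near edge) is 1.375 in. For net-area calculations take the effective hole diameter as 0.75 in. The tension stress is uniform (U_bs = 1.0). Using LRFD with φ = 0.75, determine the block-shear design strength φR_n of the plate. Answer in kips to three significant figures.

32.4 kips

Shear plane L_v = 1 + 1·2 = 3 in; A_gv = 3 × 0.3125 = 0.9375 in².
A_nv = (3 − 1.5·0.75) × 0.3125 = 0.5859 in².
A_nt = (1.375 − 0.5·0.75) × 0.3125 = 0.3125 in².
0.6 F_u A_nv = 22.85 kips; 0.6 F_y A_gv = 28.12 kips → shear rupture governs the shear term.
R_n = 22.85 + 1.0 × 65 × 0.3125 = 43.16 kips.
Design strength φR_n = 0.75 × 43.16 = 32.4 kips.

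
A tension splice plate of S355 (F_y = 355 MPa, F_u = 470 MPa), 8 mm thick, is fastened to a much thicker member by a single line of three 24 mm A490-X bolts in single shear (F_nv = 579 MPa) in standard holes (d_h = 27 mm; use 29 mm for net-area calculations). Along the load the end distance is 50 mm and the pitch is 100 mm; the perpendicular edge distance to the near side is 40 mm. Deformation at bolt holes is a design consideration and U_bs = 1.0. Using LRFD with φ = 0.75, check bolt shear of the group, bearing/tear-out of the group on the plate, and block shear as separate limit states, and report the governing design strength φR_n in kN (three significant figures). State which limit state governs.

Bolt shear: A_b = π·24²/4 = 452.4 mm²; R_n = 579 × 452.4 × 3 × 1 / 1000 = 785.8 kN → 0.75 × 785.8 = 589 kN.
Bearing: edge l_c = 36.5, r_n = 164.7 kN; interior l_c = 73, r_n = 216.6 kN; R_n = 164.7 + 2·216.6 = 597.8 kN → 448 kN.
Block shear: A_gv = 2000, A_nv = 1420, A_nt = 204 mm²; R_n = min(0.6F_uA_nv, 0.6F_yA_gv) + U_bs·F_u·A_nt = 496.3 kN → 372 kN.
Block shear governs: 372 kN.

372 kN (block shear governs)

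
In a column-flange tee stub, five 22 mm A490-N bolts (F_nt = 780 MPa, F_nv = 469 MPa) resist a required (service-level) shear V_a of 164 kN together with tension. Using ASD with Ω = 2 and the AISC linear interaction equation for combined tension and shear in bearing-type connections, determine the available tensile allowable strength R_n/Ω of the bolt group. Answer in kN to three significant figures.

691 kN

A_b = π·22²/4 = 380.1 mm²; f_rv = 164 × 1000 / (5 × 380.1) = 86.29 MPa.
F'_nt = 1.3 F_nt − (Ω F_nt / F_nv) f_rv = 1.3·780 − (2·780/469)·86.29 = 727 MPa, capped at F_nt → F'_nt = 727 MPa.
R_n = F'_nt · A_b · n = 727 × 380.1 × 5 / 1000 = 1382 kN.
Allowable strength R_n/Ω = 1382 / 2 = 691 kN.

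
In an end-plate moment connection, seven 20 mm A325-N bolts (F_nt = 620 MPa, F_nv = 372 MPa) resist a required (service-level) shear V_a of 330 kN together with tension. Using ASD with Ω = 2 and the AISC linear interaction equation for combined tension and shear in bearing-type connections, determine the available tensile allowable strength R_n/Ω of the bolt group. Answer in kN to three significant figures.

A_b = π·20²/4 = 314.2 mm²; f_rv = 330 × 1000 / (7 × 314.2) = 150.1 MPa.
F'_nt = 1.3 F_nt − (Ω F_nt / F_nv) f_rv = 1.3·620 − (2·620/372)·150.1 = 305.8 MPa, capped at F_nt → F'_nt = 305.8 MPa.
R_n = F'_nt · A_b · n = 305.8 × 314.2 × 7 / 1000 = 672.5 kN.
Allowable strength R_n/Ω = 672.5 / 2 = 336 kN.

336 kN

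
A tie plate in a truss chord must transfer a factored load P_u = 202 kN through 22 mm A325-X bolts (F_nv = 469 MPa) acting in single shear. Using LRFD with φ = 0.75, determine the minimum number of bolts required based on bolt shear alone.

A_b = π·22²/4 = 380.1 mm².
Per-bolt design strength φR_n = 0.75 × 469 × 380.1 × 1 / 1000 = 133.7 kN.
n ≥ 202 / 133.7 = 1.511 → use 2 bolts.

2 bolts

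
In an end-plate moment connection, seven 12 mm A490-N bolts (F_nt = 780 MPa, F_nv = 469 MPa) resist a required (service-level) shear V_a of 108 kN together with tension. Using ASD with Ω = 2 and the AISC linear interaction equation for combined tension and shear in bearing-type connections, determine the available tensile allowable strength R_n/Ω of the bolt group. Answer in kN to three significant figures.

222 kN

A_b = π·12²/4 = 113.1 mm²; f_rv = 108 × 1000 / (7 × 113.1) = 136.4 MPa.
F'_nt = 1.3 F_nt − (Ω F_nt / F_nv) f_rv = 1.3·780 − (2·780/469)·136.4 = 560.2 MPa, capped at F_nt → F'_nt = 560.2 MPa.
R_n = F'_nt · A_b · n = 560.2 × 113.1 × 7 / 1000 = 443.5 kN.
Allowable strength R_n/Ω = 443.5 / 2 = 222 kN.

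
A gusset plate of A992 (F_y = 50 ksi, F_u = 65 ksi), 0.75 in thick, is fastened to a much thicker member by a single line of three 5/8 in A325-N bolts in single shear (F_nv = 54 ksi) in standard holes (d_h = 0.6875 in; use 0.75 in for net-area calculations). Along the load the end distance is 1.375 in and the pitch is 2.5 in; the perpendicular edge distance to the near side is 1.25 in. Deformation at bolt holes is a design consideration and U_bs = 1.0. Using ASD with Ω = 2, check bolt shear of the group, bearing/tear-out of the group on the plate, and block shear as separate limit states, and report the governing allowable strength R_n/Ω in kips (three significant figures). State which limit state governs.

24.9 kips (bolt shear governs)

Bolt shear: A_b = π·0.625²/4 = 0.3068 in²; R_n = 54 × 0.3068 × 3 × 1 = 49.7 kips → 49.7 / 2 = 24.9 kips.
Bearing: edge l_c = 1.031, r_n = 60.33 kips; interior l_c = 1.812, r_n = 73.12 kips; R_n = 60.33 + 2·73.12 = 206.6 kips → 103 kips.
Block shear: A_gv = 4.781, A_nv = 3.375, A_nt = 0.6562 in²; R_n = min(0.6F_uA_nv, 0.6F_yA_gv) + U_bs·F_u·A_nt = 174.3 kips → 87.1 kips.
Bolt shear governs: 24.9 kips.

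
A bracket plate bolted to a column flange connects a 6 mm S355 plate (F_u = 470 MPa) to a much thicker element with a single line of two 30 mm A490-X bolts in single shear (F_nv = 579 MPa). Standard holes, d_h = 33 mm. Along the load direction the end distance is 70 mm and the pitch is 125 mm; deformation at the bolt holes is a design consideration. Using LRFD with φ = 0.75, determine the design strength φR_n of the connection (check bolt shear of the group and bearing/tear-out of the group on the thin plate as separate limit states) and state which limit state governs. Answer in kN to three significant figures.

Bolt shear: A_b = π·30²/4 = 706.9 mm²; R_n = 579 × 706.9 × 2 × 1 / 1000 = 818.5 kN → 0.75 × 818.5 = 614 kN.
Bearing (1.2 l_c t F_u ≤ 2.4 d t F_u): upper limit = 2.4·30·6·470 / 1000 = 203 kN.
  Edge l_c = 70 − 33/2 = 53.5 → r_n = 181 kN; interior l_c = 125 − 33 = 92 → r_n = 203 kN.
  R_n,bearing = 1·181 + 1·203 = 384.1 kN → 0.75 × 384.1 = 288 kN.
Bearing governs: 288 kN.

288 kN (bearing governs)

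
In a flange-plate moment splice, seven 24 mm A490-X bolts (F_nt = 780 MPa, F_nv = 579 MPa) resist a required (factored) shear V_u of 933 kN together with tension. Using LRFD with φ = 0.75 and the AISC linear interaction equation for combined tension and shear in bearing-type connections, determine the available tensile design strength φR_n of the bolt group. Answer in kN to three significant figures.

A_b = π·24²/4 = 452.4 mm²; f_rv = 933 × 1000 / (7 × 452.4) = 294.6 MPa.
F'_nt = 1.3 F_nt − (F_nt / φF_nv) f_rv = 1.3·780 − (780/(0.75·579))·294.6 = 484.8 MPa, capped at F_nt → F'_nt = 484.8 MPa.
R_n = F'_nt · A_b · n = 484.8 × 452.4 × 7 / 1000 = 1535 kN.
Design strength φR_n = 0.75 × 1535 = 1150 kN.

1150 kN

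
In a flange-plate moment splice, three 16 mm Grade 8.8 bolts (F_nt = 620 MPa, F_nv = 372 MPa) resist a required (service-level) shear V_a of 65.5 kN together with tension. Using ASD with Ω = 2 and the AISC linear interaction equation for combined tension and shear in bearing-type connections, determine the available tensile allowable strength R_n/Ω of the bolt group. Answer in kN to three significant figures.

134 kN

A_b = π·16²/4 = 201.1 mm²; f_rv = 65.5 × 1000 / (3 × 201.1) = 108.6 MPa.
F'_nt = 1.3 F_nt − (Ω F_nt / F_nv) f_rv = 1.3·620 − (2·620/372)·108.6 = 444 MPa, capped at F_nt → F'_nt = 444 MPa.
R_n = F'_nt · A_b · n = 444 × 201.1 × 3 / 1000 = 267.8 kN.
Allowable strength R_n/Ω = 267.8 / 2 = 134 kN.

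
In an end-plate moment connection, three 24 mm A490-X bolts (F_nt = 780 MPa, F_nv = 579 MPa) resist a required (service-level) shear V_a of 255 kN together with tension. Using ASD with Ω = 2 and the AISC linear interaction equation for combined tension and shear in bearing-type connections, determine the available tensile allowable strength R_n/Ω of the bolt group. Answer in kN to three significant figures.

345 kN

A_b = π·24²/4 = 452.4 mm²; f_rv = 255 × 1000 / (3 × 452.4) = 187.9 MPa.
F'_nt = 1.3 F_nt − (Ω F_nt / F_nv) f_rv = 1.3·780 − (2·780/579)·187.9 = 507.8 MPa, capped at F_nt → F'_nt = 507.8 MPa.
R_n = F'_nt · A_b · n = 507.8 × 452.4 × 3 / 1000 = 689.1 kN.
Allowable strength R_n/Ω = 689.1 / 2 = 345 kN.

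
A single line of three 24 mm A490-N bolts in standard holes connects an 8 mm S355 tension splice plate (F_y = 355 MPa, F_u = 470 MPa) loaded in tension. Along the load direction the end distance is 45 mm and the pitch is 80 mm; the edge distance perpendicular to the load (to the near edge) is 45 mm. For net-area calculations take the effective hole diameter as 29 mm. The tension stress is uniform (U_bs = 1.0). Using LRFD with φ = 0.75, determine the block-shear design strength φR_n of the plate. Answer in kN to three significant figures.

Shear plane L_v = 45 + 2·80 = 205 mm; A_gv = 205 × 8 = 1640 mm².
A_nv = (205 − 2.5·29) × 8 = 1060 mm².
A_nt = (45 − 0.5·29) × 8 = 244 mm².
0.6 F_u A_nv = 298.9 kN; 0.6 F_y A_gv = 349.3 kN → shear rupture governs the shear term.
R_n = 298.9 + 1.0 × 470 × 244 / 1000 = 413.6 kN.
Design strength φR_n = 0.75 × 413.6 = 310 kN.

310 kN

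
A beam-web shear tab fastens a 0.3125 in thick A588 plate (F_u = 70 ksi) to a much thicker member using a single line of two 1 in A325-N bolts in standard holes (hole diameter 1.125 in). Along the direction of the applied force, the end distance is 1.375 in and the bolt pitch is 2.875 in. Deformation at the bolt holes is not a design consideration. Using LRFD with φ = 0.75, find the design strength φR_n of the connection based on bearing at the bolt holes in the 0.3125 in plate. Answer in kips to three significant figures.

Per bolt r_n = 1.5 l_c t F_u ≤ 3.0 d t F_u; upper limit = 3.0 × 1 × 0.3125 × 70 = 65.62 kips.
Edge bolt: l_c = 1.375 − 1.125/2 = 0.8125 in → 1.5 × 0.8125 × 0.3125 × 70 = 26.66 → r_n = 26.66 kips.
Interior bolts: l_c = 2.875 − 1.125 = 1.75 in → 1.5 × 1.75 × 0.3125 × 70 = 57.42 → r_n = 57.42 kips.
R_n = 1 × 26.66 + 1 × 57.42 = 84.08 kips.
Design strength φR_n = 0.75 × 84.08 = 63.1 kips.

63.1 kips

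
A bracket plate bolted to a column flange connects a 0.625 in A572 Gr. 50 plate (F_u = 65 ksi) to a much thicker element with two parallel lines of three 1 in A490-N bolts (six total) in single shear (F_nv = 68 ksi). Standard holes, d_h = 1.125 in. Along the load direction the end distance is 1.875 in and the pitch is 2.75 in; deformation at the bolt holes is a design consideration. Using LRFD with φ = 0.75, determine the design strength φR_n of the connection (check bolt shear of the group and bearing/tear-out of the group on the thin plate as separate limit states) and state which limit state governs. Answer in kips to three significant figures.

Bolt shear: A_b = π·1²/4 = 0.7854 in²; R_n = 68 × 0.7854 × 6 × 1 = 320.4 kips → 0.75 × 320.4 = 240 kips.
Bearing (1.2 l_c t F_u ≤ 2.4 d t F_u): upper limit = 2.4·1·0.625·65 = 97.5 kips.
  Edge l_c = 1.875 − 1.125/2 = 1.312 → r_n = 63.98 kips; interior l_c = 2.75 − 1.125 = 1.625 → r_n = 79.22 kips.
  R_n,bearing = 2·63.98 + 4·79.22 = 444.8 kips → 0.75 × 444.8 = 334 kips.
Bolt shear governs: 240 kips.

240 kips (bolt shear governs)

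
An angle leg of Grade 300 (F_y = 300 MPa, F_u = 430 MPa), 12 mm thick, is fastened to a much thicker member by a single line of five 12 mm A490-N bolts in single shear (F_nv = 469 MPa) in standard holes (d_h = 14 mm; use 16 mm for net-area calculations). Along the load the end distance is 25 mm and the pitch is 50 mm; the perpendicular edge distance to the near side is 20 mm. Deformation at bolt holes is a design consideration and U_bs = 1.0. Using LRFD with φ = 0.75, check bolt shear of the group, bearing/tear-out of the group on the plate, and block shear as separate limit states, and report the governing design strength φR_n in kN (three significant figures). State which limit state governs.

199 kN (bolt shear governs)

Bolt shear: A_b = π·12²/4 = 113.1 mm²; R_n = 469 × 113.1 × 5 × 1 / 1000 = 265.2 kN → 0.75 × 265.2 = 199 kN.
Bearing: edge l_c = 18, r_n = 111.5 kN; interior l_c = 36, r_n = 148.6 kN; R_n = 111.5 + 4·148.6 = 705.9 kN → 529 kN.
Block shear: A_gv = 2700, A_nv = 1836, A_nt = 144 mm²; R_n = min(0.6F_uA_nv, 0.6F_yA_gv) + U_bs·F_u·A_nt = 535.6 kN → 402 kN.
Bolt shear governs: 199 kN.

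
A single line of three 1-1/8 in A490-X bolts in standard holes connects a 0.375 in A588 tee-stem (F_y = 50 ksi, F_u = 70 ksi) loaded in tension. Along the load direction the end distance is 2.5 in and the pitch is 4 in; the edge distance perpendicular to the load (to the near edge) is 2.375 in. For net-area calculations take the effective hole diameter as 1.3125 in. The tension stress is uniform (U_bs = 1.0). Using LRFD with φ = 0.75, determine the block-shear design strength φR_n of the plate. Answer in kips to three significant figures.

119 kips

Shear plane L_v = 2.5 + 2·4 = 10.5 in; A_gv = 10.5 × 0.375 = 3.938 in².
A_nv = (10.5 − 2.5·1.3125) × 0.375 = 2.707 in².
A_nt = (2.375 − 0.5·1.3125) × 0.375 = 0.6445 in².
0.6 F_u A_nv = 113.7 kips; 0.6 F_y A_gv = 118.1 kips → shear rupture governs the shear term.
R_n = 113.7 + 1.0 × 70 × 0.6445 = 158.8 kips.
Design strength φR_n = 0.75 × 158.8 = 119 kips.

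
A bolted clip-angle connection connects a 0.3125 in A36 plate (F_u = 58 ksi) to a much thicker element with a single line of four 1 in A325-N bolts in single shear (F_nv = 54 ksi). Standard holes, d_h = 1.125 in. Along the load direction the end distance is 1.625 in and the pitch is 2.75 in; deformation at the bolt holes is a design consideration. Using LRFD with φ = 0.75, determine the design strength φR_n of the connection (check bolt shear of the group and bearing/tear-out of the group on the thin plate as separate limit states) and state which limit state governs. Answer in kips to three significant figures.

96.9 kips (bearing governs)

Bolt shear: A_b = π·1²/4 = 0.7854 in²; R_n = 54 × 0.7854 × 4 × 1 = 169.6 kips → 0.75 × 169.6 = 127 kips.
Bearing (1.2 l_c t F_u ≤ 2.4 d t F_u): upper limit = 2.4·1·0.3125·58 = 43.5 kips.
  Edge l_c = 1.625 − 1.125/2 = 1.062 → r_n = 23.11 kips; interior l_c = 2.75 − 1.125 = 1.625 → r_n = 35.34 kips.
  R_n,bearing = 1·23.11 + 3·35.34 = 129.1 kips → 0.75 × 129.1 = 96.9 kips.
Bearing governs: 96.9 kips.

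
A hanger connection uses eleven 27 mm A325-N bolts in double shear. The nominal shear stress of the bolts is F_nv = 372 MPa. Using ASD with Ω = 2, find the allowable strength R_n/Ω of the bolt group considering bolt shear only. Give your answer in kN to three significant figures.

2340 kN

A_b = π × 27² / 4 = 572.6 mm².
R_n = F_nv · A_b · n · n_s = 372 × 572.6 × 11 × 2 / 1000 = 4686 kN.
Allowable strength R_n/Ω = 4686 / 2 = 2340 kN.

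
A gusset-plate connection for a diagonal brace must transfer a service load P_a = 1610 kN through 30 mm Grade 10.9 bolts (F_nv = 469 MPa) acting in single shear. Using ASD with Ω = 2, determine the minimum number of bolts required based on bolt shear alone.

10 bolts

A_b = π·30²/4 = 706.9 mm².
Per-bolt allowable strength R_n/Ω = 469 × 706.9 × 1 / 1000 / 2 = 165.8 kN.
n ≥ 1610 / 165.8 = 9.713 → use 10 bolts.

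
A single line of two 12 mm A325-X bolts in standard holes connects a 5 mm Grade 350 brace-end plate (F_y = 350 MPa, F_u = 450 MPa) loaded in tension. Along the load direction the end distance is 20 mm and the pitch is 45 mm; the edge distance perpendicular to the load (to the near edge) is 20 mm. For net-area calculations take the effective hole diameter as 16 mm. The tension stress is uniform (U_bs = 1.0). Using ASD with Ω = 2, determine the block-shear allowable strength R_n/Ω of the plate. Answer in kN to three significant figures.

Shear plane L_v = 20 + 1·45 = 65 mm; A_gv = 65 × 5 = 325 mm².
A_nv = (65 − 1.5·16) × 5 = 205 mm².
A_nt = (20 − 0.5·16) × 5 = 60 mm².
0.6 F_u A_nv = 55.35 kN; 0.6 F_y A_gv = 68.25 kN → shear rupture governs the shear term.
R_n = 55.35 + 1.0 × 450 × 60 / 1000 = 82.35 kN.
Allowable strength R_n/Ω = 82.35 / 2 = 41.2 kN.

41.2 kN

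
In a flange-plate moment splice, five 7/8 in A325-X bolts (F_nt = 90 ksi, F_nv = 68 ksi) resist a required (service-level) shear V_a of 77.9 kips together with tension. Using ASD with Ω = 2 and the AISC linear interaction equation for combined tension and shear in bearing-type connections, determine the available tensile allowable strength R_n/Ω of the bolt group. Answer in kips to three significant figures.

72.8 kips

A_b = π·0.875²/4 = 0.6013 in²; f_rv = 77.9 / (5 × 0.6013) = 25.91 ksi.
F'_nt = 1.3 F_nt − (Ω F_nt / F_nv) f_rv = 1.3·90 − (2·90/68)·25.91 = 48.42 ksi, capped at F_nt → F'_nt = 48.42 ksi.
R_n = F'_nt · A_b · n = 48.42 × 0.6013 × 5 = 145.6 kips.
Allowable strength R_n/Ω = 145.6 / 2 = 72.8 kips.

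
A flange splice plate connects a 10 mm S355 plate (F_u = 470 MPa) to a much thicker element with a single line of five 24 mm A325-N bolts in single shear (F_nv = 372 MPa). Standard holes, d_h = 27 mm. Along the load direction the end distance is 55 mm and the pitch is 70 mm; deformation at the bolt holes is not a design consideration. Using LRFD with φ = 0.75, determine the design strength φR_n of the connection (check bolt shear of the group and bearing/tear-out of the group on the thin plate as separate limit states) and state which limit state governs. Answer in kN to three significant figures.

Bolt shear: A_b = π·24²/4 = 452.4 mm²; R_n = 372 × 452.4 × 5 × 1 / 1000 = 841.4 kN → 0.75 × 841.4 = 631 kN.
Bearing (1.5 l_c t F_u ≤ 3.0 d t F_u): upper limit = 3.0·24·10·470 / 1000 = 338.4 kN.
  Edge l_c = 55 − 27/2 = 41.5 → r_n = 292.6 kN; interior l_c = 70 − 27 = 43 → r_n = 303.2 kN.
  R_n,bearing = 1·292.6 + 4·303.2 = 1505 kN → 0.75 × 1505 = 1130 kN.
Bolt shear governs: 631 kN.

631 kN (bolt shear governs)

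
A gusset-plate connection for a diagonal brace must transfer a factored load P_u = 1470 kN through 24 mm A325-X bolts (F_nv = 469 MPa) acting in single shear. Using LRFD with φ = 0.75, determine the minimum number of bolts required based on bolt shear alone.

A_b = π·24²/4 = 452.4 mm².
Per-bolt design strength φR_n = 0.75 × 469 × 452.4 × 1 / 1000 = 159.1 kN.
n ≥ 1470 / 159.1 = 9.238 → use 10 bolts.

10 bolts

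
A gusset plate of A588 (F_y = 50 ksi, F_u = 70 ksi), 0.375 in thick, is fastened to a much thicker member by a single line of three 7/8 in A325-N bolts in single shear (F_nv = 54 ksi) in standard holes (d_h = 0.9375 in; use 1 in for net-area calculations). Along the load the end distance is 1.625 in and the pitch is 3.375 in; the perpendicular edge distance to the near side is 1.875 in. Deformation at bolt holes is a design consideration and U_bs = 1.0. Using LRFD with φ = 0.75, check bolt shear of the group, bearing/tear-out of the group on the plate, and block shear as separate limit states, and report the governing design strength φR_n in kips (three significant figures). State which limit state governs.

Bolt shear: A_b = π·0.875²/4 = 0.6013 in²; R_n = 54 × 0.6013 × 3 × 1 = 97.41 kips → 0.75 × 97.41 = 73.1 kips.
Bearing: edge l_c = 1.156, r_n = 36.42 kips; interior l_c = 2.438, r_n = 55.13 kips; R_n = 36.42 + 2·55.13 = 146.7 kips → 110 kips.
Block shear: A_gv = 3.141, A_nv = 2.203, A_nt = 0.5156 in²; R_n = min(0.6F_uA_nv, 0.6F_yA_gv) + U_bs·F_u·A_nt = 128.6 kips → 96.5 kips.
Bolt shear governs: 73.1 kips.

73.1 kips (bolt shear governs)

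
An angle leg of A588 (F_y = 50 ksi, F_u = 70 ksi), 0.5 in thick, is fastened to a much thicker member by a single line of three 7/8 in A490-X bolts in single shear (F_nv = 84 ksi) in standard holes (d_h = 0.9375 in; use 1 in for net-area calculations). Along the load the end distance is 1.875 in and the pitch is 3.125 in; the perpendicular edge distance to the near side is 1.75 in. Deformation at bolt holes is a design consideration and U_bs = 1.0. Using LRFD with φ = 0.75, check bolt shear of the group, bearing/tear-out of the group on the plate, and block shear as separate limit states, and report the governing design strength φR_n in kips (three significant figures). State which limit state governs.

Bolt shear: A_b = π·0.875²/4 = 0.6013 in²; R_n = 84 × 0.6013 × 3 × 1 = 151.5 kips → 0.75 × 151.5 = 114 kips.
Bearing: edge l_c = 1.406, r_n = 59.06 kips; interior l_c = 2.188, r_n = 73.5 kips; R_n = 59.06 + 2·73.5 = 206.1 kips → 155 kips.
Block shear: A_gv = 4.062, A_nv = 2.812, A_nt = 0.625 in²; R_n = min(0.6F_uA_nv, 0.6F_yA_gv) + U_bs·F_u·A_nt = 161.9 kips → 121 kips.
Bolt shear governs: 114 kips.

114 kips (bolt shear governs)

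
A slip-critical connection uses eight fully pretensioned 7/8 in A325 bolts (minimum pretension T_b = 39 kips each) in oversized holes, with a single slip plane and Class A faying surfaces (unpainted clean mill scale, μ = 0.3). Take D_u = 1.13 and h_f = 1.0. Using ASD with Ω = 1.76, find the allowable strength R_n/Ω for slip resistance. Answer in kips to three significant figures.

60.1 kips

R_n = μ · D_u · h_f · T_b · n_s · n_b = 0.3 × 1.13 × 1.0 × 39 × 1 × 8 = 105.8 kips.
Allowable strength R_n/Ω = 105.8 / 1.76 = 60.1 kips.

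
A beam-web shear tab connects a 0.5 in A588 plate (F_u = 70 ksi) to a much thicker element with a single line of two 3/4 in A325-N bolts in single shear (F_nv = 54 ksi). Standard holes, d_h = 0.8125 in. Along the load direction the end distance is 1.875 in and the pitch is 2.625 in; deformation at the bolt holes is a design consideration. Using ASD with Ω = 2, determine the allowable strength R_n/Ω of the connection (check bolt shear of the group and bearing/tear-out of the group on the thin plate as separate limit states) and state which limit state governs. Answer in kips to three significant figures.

23.9 kips (bolt shear governs)

Bolt shear: A_b = π·0.75²/4 = 0.4418 in²; R_n = 54 × 0.4418 × 2 × 1 = 47.71 kips → 47.71 / 2 = 23.9 kips.
Bearing (1.2 l_c t F_u ≤ 2.4 d t F_u): upper limit = 2.4·0.75·0.5·70 = 63 kips.
  Edge l_c = 1.875 − 0.8125/2 = 1.469 → r_n = 61.69 kips; interior l_c = 2.625 − 0.8125 = 1.812 → r_n = 63 kips.
  R_n,bearing = 1·61.69 + 1·63 = 124.7 kips → 124.7 / 2 = 62.3 kips.
Bolt shear governs: 23.9 kips.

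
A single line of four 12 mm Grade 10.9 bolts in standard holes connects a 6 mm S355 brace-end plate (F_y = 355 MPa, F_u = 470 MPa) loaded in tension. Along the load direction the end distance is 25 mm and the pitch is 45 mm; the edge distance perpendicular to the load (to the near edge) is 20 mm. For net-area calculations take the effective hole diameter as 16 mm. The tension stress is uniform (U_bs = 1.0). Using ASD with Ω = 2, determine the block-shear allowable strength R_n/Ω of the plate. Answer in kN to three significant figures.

105 kN

Shear plane L_v = 25 + 3·45 = 160 mm; A_gv = 160 × 6 = 960 mm².
A_nv = (160 − 3.5·16) × 6 = 624 mm².
A_nt = (20 − 0.5·16) × 6 = 72 mm².
0.6 F_u A_nv = 176 kN; 0.6 F_y A_gv = 204.5 kN → shear rupture governs the shear term.
R_n = 176 + 1.0 × 470 × 72 / 1000 = 209.8 kN.
Allowable strength R_n/Ω = 209.8 / 2 = 105 kN.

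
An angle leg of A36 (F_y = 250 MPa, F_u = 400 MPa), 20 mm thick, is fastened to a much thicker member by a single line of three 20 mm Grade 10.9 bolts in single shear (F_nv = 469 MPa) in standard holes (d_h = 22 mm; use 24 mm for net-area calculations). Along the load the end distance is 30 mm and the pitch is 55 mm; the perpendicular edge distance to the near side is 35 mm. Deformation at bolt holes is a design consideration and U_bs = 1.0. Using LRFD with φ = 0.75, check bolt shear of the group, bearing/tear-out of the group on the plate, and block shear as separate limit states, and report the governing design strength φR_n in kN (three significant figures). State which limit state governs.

332 kN (bolt shear governs)

Bolt shear: A_b = π·20²/4 = 314.2 mm²; R_n = 469 × 314.2 × 3 × 1 / 1000 = 442 kN → 0.75 × 442 = 332 kN.
Bearing: edge l_c = 19, r_n = 182.4 kN; interior l_c = 33, r_n = 316.8 kN; R_n = 182.4 + 2·316.8 = 816 kN → 612 kN.
Block shear: A_gv = 2800, A_nv = 1600, A_nt = 460 mm²; R_n = min(0.6F_uA_nv, 0.6F_yA_gv) + U_bs·F_u·A_nt = 568 kN → 426 kN.
Bolt shear governs: 332 kN.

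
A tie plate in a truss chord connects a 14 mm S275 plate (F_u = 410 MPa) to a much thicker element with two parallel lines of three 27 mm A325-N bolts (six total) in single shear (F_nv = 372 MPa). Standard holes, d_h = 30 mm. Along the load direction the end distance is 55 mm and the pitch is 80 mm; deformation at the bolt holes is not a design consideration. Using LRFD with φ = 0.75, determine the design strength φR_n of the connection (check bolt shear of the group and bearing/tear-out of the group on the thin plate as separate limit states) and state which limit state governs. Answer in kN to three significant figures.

958 kN (bolt shear governs)

Bolt shear: A_b = π·27²/4 = 572.6 mm²; R_n = 372 × 572.6 × 6 × 1 / 1000 = 1278 kN → 0.75 × 1278 = 958 kN.
Bearing (1.5 l_c t F_u ≤ 3.0 d t F_u): upper limit = 3.0·27·14·410 / 1000 = 464.9 kN.
  Edge l_c = 55 − 30/2 = 40 → r_n = 344.4 kN; interior l_c = 80 − 30 = 50 → r_n = 430.5 kN.
  R_n,bearing = 2·344.4 + 4·430.5 = 2411 kN → 0.75 × 2411 = 1810 kN.
Bolt shear governs: 958 kN.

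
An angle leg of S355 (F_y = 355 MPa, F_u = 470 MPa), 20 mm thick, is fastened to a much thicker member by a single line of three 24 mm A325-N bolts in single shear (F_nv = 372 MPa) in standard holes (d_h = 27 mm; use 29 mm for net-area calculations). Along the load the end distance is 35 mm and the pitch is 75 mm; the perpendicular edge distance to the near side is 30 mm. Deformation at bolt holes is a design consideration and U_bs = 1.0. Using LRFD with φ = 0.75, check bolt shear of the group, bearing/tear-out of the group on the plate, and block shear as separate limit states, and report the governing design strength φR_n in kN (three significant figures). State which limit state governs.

379 kN (bolt shear governs)

Bolt shear: A_b = π·24²/4 = 452.4 mm²; R_n = 372 × 452.4 × 3 × 1 / 1000 = 504.9 kN → 0.75 × 504.9 = 379 kN.
Bearing: edge l_c = 21.5, r_n = 242.5 kN; interior l_c = 48, r_n = 541.4 kN; R_n = 242.5 + 2·541.4 = 1325 kN → 994 kN.
Block shear: A_gv = 3700, A_nv = 2250, A_nt = 310 mm²; R_n = min(0.6F_uA_nv, 0.6F_yA_gv) + U_bs·F_u·A_nt = 780.2 kN → 585 kN.
Bolt shear governs: 379 kN.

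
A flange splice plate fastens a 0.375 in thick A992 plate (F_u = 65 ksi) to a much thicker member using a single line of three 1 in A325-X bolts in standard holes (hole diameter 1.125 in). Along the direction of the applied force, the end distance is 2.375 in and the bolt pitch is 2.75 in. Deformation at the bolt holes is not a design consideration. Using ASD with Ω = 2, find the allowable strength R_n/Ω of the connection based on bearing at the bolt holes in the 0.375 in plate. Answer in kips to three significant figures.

Per bolt r_n = 1.5 l_c t F_u ≤ 3.0 d t F_u; upper limit = 3.0 × 1 × 0.375 × 65 = 73.12 kips.
Edge bolt: l_c = 2.375 − 1.125/2 = 1.812 in → 1.5 × 1.812 × 0.375 × 65 = 66.27 → r_n = 66.27 kips.
Interior bolts: l_c = 2.75 − 1.125 = 1.625 in → 1.5 × 1.625 × 0.375 × 65 = 59.41 → r_n = 59.41 kips.
R_n = 1 × 66.27 + 2 × 59.41 = 185.1 kips.
Allowable strength R_n/Ω = 185.1 / 2 = 92.5 kips.

92.5 kips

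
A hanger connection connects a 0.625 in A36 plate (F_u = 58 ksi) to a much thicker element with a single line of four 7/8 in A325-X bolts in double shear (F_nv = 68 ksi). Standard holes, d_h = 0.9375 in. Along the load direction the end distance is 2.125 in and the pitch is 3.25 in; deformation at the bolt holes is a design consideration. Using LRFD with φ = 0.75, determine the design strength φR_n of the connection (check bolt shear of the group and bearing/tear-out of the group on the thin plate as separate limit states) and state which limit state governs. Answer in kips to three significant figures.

Bolt shear: A_b = π·0.875²/4 = 0.6013 in²; R_n = 68 × 0.6013 × 4 × 2 = 327.1 kips → 0.75 × 327.1 = 245 kips.
Bearing (1.2 l_c t F_u ≤ 2.4 d t F_u): upper limit = 2.4·0.875·0.625·58 = 76.12 kips.
  Edge l_c = 2.125 − 0.9375/2 = 1.656 → r_n = 72.05 kips; interior l_c = 3.25 − 0.9375 = 2.312 → r_n = 76.12 kips.
  R_n,bearing = 1·72.05 + 3·76.12 = 300.4 kips → 0.75 × 300.4 = 225 kips.
Bearing governs: 225 kips.

225 kips (bearing governs)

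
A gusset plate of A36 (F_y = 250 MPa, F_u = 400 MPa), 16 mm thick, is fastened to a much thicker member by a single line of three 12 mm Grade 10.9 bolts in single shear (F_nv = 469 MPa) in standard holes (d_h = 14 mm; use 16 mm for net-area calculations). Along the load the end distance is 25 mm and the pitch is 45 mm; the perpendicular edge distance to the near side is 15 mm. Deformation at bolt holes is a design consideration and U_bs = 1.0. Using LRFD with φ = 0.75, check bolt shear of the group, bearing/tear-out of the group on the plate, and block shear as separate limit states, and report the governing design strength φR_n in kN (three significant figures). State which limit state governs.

119 kN (bolt shear governs)

Bolt shear: A_b = π·12²/4 = 113.1 mm²; R_n = 469 × 113.1 × 3 × 1 / 1000 = 159.1 kN → 0.75 × 159.1 = 119 kN.
Bearing: edge l_c = 18, r_n = 138.2 kN; interior l_c = 31, r_n = 184.3 kN; R_n = 138.2 + 2·184.3 = 506.9 kN → 380 kN.
Block shear: A_gv = 1840, A_nv = 1200, A_nt = 112 mm²; R_n = min(0.6F_uA_nv, 0.6F_yA_gv) + U_bs·F_u·A_nt = 320.8 kN → 241 kN.
Bolt shear governs: 119 kN.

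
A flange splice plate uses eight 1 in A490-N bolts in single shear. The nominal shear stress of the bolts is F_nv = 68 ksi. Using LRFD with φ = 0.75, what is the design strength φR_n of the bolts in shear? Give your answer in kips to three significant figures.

A_b = π × 1² / 4 = 0.7854 in².
R_n = F_nv · A_b · n · n_s = 68 × 0.7854 × 8 × 1 = 427.3 kips.
Design strength φR_n = 0.75 × 427.3 = 320 kips.

320 kips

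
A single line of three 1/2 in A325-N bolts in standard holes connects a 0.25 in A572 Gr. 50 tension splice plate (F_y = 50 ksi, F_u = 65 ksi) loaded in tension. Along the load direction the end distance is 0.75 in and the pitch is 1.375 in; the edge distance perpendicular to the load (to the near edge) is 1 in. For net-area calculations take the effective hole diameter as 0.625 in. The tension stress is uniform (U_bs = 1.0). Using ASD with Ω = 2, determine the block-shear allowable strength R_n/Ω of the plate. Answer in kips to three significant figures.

Shear plane L_v = 0.75 + 2·1.375 = 3.5 in; A_gv = 3.5 × 0.25 = 0.875 in².
A_nv = (3.5 − 2.5·0.625) × 0.25 = 0.4844 in².
A_nt = (1 − 0.5·0.625) × 0.25 = 0.1719 in².
0.6 F_u A_nv = 18.89 kips; 0.6 F_y A_gv = 26.25 kips → shear rupture governs the shear term.
R_n = 18.89 + 1.0 × 65 × 0.1719 = 30.06 kips.
Allowable strength R_n/Ω = 30.06 / 2 = 15 kips.

15 kips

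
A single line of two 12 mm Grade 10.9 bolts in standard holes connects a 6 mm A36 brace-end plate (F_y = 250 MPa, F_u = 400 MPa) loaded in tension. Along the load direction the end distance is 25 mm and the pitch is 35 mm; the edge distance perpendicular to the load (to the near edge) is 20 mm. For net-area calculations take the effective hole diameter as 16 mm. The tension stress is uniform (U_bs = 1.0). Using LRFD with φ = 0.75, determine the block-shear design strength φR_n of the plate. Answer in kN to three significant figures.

60.5 kN

Shear plane L_v = 25 + 1·35 = 60 mm; A_gv = 60 × 6 = 360 mm².
A_nv = (60 − 1.5·16) × 6 = 216 mm².
A_nt = (20 − 0.5·16) × 6 = 72 mm².
0.6 F_u A_nv = 51.84 kN; 0.6 F_y A_gv = 54 kN → shear rupture governs the shear term.
R_n = 51.84 + 1.0 × 400 × 72 / 1000 = 80.64 kN.
Design strength φR_n = 0.75 × 80.64 = 60.5 kN.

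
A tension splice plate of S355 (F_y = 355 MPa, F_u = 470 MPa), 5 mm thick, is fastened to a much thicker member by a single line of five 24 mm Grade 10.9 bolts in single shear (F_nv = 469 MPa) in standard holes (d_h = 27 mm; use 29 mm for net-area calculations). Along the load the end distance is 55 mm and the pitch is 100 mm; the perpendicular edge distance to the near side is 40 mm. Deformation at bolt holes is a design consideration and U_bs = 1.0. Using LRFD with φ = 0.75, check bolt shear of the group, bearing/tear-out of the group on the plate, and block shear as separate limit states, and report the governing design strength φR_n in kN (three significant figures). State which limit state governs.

388 kN (block shear governs)

Bolt shear: A_b = π·24²/4 = 452.4 mm²; R_n = 469 × 452.4 × 5 × 1 / 1000 = 1061 kN → 0.75 × 1061 = 796 kN.
Bearing: edge l_c = 41.5, r_n = 117 kN; interior l_c = 73, r_n = 135.4 kN; R_n = 117 + 4·135.4 = 658.5 kN → 494 kN.
Block shear: A_gv = 2275, A_nv = 1622, A_nt = 127.5 mm²; R_n = min(0.6F_uA_nv, 0.6F_yA_gv) + U_bs·F_u·A_nt = 517.5 kN → 388 kN.
Block shear governs: 388 kN.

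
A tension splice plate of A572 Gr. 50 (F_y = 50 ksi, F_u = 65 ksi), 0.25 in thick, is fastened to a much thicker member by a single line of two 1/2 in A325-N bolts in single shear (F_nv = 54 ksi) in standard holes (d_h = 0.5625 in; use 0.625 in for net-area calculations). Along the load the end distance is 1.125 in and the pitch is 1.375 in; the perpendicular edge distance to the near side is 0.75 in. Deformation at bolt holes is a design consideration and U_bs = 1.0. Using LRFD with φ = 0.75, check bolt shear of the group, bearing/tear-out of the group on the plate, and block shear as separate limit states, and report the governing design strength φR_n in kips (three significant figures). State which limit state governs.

Bolt shear: A_b = π·0.5²/4 = 0.1963 in²; R_n = 54 × 0.1963 × 2 × 1 = 21.21 kips → 0.75 × 21.21 = 15.9 kips.
Bearing: edge l_c = 0.8438, r_n = 16.45 kips; interior l_c = 0.8125, r_n = 15.84 kips; R_n = 16.45 + 1·15.84 = 32.3 kips → 24.2 kips.
Block shear: A_gv = 0.625, A_nv = 0.3906, A_nt = 0.1094 in²; R_n = min(0.6F_uA_nv, 0.6F_yA_gv) + U_bs·F_u·A_nt = 22.34 kips → 16.8 kips.
Bolt shear governs: 15.9 kips.

15.9 kips (bolt shear governs)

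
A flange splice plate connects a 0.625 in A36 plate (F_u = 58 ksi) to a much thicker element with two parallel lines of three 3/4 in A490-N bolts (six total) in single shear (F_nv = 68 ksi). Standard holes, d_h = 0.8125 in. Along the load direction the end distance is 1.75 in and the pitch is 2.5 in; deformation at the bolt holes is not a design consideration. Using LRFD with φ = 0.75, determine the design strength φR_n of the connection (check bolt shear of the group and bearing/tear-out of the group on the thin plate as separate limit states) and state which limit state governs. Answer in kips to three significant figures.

Bolt shear: A_b = π·0.75²/4 = 0.4418 in²; R_n = 68 × 0.4418 × 6 × 1 = 180.2 kips → 0.75 × 180.2 = 135 kips.
Bearing (1.5 l_c t F_u ≤ 3.0 d t F_u): upper limit = 3.0·0.75·0.625·58 = 81.56 kips.
  Edge l_c = 1.75 − 0.8125/2 = 1.344 → r_n = 73.07 kips; interior l_c = 2.5 − 0.8125 = 1.688 → r_n = 81.56 kips.
  R_n,bearing = 2·73.07 + 4·81.56 = 472.4 kips → 0.75 × 472.4 = 354 kips.
Bolt shear governs: 135 kips.

135 kips (bolt shear governs)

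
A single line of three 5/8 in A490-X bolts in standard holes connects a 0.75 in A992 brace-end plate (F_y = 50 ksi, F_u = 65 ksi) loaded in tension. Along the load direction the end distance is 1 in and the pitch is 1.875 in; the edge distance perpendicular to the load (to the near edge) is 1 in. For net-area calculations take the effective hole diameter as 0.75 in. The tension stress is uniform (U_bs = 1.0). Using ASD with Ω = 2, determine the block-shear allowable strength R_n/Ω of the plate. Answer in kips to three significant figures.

Shear plane L_v = 1 + 2·1.875 = 4.75 in; A_gv = 4.75 × 0.75 = 3.562 in².
A_nv = (4.75 − 2.5·0.75) × 0.75 = 2.156 in².
A_nt = (1 − 0.5·0.75) × 0.75 = 0.4688 in².
0.6 F_u A_nv = 84.09 kips; 0.6 F_y A_gv = 106.9 kips → shear rupture governs the shear term.
R_n = 84.09 + 1.0 × 65 × 0.4688 = 114.6 kips.
Allowable strength R_n/Ω = 114.6 / 2 = 57.3 kips.

57.3 kips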